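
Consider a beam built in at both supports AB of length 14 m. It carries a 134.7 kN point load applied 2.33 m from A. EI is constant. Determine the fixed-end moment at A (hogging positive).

M_A = 218.1 kN·m

Take the two fixed-end moments M_A, M_B as redundants; the released structure is the simple span AB.
End rotations of the released simple span under the applied load (×1/EI):
  at A: point load 134.7 at a = 2.33: Pab(L + b)/(6LEI) = 1119/EI
  at B: point load 134.7 at a = 2.33: Pab(L + a)/(6LEI) = 712/EI
  θ_A0 = 1119/EI,  θ_B0 = 712/EI
Flexibility coefficients: a unit moment at one end gives L/(3EI) there and L/(6EI) at the far end, so f₁₁ = f₂₂ = 4.667/EI and f₁₂ = f₂₁ = 2.333/EI.
Compatibility — zero rotation at each built-in end:
  4.667 M_A + 2.333 M_B = 1119
  2.333 M_A + 4.667 M_B = 712
Solving the pair gives M_A = 218.1 kN·m and M_B = 43.54 kN·m (hogging).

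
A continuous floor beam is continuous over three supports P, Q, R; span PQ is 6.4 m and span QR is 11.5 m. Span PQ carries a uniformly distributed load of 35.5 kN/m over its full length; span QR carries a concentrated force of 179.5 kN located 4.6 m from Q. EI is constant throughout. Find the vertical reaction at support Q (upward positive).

R_Q = 299 kN

Take M_Q as the redundant. Released structure: two simple spans PQ and QR with a hinge at Q.
Discontinuity in slope at Q on the released structure — sum the simple-span end rotations:
  span PQ: UDL 35.5: wL³/(24EI) = 387.8/EI
  span QR: point load 179.5 at a = 4.6: Pab(L + b)/(6LEI) = 1519/EI
  relative rotation θ_0 = (387.8 + 1519)/EI = 1907/EI
A unit hogging moment at Q produces rotation L₁/(3EI) + L₂/(3EI) = 5.967/EI.
Compatibility: M_Q·(L₁+L₂)/(3EI) = θ_0, giving M_Q = 319.6 kN·m (hogging).
Span PQ, ΣM about P with M_Q applied at Q: R_Q^{PQ}·6.4 = 727 + 319.6, so R_Q^{PQ} = 163.5 kN and R_P = 227.2 − 163.5 = 63.66 kN.
Span QR, ΣM about R: R_Q^{QR}·11.5 = 1239 + 319.6, so R_Q^{QR} = 135.5 kN and R_R = 179.5 − 135.5 = 44.01 kN.
R_Q = 163.5 + 135.5 = 299 kN.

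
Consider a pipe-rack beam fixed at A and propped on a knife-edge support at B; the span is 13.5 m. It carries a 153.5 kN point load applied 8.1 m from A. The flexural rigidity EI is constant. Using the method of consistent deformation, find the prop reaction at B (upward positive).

Remove the prop at B; the released (primary) structure is a cantilever built in at A.
Deflection at B on the released cantilever, summing each load's contribution:
  point load 153.5 at a = 8.1: Pa²(3L − a)/(6EI) = 54384/EI
Tip deflection under a unit load at B: L³/(3EI) = 820.1/EI.
Compatibility at B: δ_0 − R_B·δ_{BB} = 0, so R_B = 54384/820.1 = 66.31 kN.

R_B = 66.31 kN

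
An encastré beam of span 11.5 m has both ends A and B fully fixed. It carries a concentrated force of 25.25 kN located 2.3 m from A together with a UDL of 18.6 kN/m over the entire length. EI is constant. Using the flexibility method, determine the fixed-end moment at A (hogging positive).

Take the two fixed-end moments M_A, M_B as redundants; the released structure is the simple span AB.
End rotations of the released simple span under the applied load (×1/EI):
  at A: point load 25.25 at a = 2.3: Pab(L + b)/(6LEI) = 160.3/EI
  at B: point load 25.25 at a = 2.3: Pab(L + a)/(6LEI) = 106.9/EI
  at A: UDL 18.6: wL³/(24EI) = 1179/EI
  at B: UDL 18.6: wL³/(24EI) = 1179/EI
  θ_A0 = 1339/EI,  θ_B0 = 1286/EI
Flexibility coefficients: a unit moment at one end gives L/(3EI) there and L/(6EI) at the far end, so f₁₁ = f₂₂ = 3.833/EI and f₁₂ = f₂₁ = 1.917/EI.
Compatibility — zero rotation at each built-in end:
  3.833 M_A + 1.917 M_B = 1339
  1.917 M_A + 3.833 M_B = 1286
Solving the pair gives M_A = 242.2 kN·m and M_B = 214.3 kN·m (hogging).

M_A = 242.2 kN·m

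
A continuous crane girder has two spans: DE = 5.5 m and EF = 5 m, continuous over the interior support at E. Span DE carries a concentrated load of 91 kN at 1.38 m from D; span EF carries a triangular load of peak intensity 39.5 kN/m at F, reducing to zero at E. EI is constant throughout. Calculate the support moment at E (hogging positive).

M_E = 58.25 kN·m

Release continuity at E by inserting a hinge; the redundant is the internal moment M_E. The primary structure is two simply-supported spans DE and EF.
Rotations at E on the released spans (each span's end-slope, ×1/EI):
  span DE: point load 91 at a = 1.38: Pab(L + a)/(6LEI) = 107.9/EI
  span EF: triangular load, peak 39.5: 7w₀L³/(360EI) = 96.01/EI
  relative rotation θ_0 = (107.9 + 96.01)/EI = 203.9/EI
A unit hogging moment at E produces rotation L₁/(3EI) + L₂/(3EI) = 3.5/EI.
Compatibility: M_E·(L₁+L₂)/(3EI) = θ_0, giving M_E = 58.25 kN·m (hogging).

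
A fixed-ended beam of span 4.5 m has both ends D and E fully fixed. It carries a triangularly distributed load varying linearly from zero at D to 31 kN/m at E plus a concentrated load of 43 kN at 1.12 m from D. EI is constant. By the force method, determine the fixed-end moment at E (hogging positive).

M_E = 40.39 kN·m

Take the two fixed-end moments M_D, M_E as redundants; the released structure is the simple span DE.
On the primary (simply-supported) span, the end slopes from the loading are:
  at D: triangular load, peak 31: 7w₀L³/(360EI) = 54.93/EI
  at E: triangular load, peak 31: w₀L³/(45EI) = 62.77/EI
  at D: point load 43 at a = 1.12: Pab(L + b)/(6LEI) = 47.51/EI
  at E: point load 43 at a = 1.12: Pab(L + a)/(6LEI) = 33.88/EI
  θ_D0 = 102.4/EI,  θ_E0 = 96.66/EI
Flexibility coefficients: a unit moment at one end gives L/(3EI) there and L/(6EI) at the far end, so f₁₁ = f₂₂ = 1.5/EI and f₁₂ = f₂₁ = 0.75/EI.
Compatibility — zero rotation at each built-in end:
  1.5 M_D + 0.75 M_E = 102.4
  0.75 M_D + 1.5 M_E = 96.66
Solving the pair gives M_D = 48.1 kN·m and M_E = 40.39 kN·m (hogging).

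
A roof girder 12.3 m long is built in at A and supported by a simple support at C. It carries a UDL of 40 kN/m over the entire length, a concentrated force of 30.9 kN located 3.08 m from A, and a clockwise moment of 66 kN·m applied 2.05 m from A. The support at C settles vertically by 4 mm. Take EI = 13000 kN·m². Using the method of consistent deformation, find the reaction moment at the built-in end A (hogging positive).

Remove the prop at C; the released (primary) structure is a cantilever built in at A.
Primary-structure tip deflection at C by superposition:
  UDL 40: wL⁴/(8EI) = 114443/EI
  point load 30.9 at a = 3.08: Pa²(3L − a)/(6EI) = 1652/EI
  clockwise couple 66 at a = 2.05: M₀a(2L − a)/(2EI) = 1526/EI
  δ_0 = 117621/EI
Flexibility coefficient — unit upward force at C: δ_{CC} = L³/(3EI) = 620.3/EI.
With EI = 13000 kN·m²: δ_0 = 9.0478 m and δ_{CC} = 0.047715 m/kN.
Compatibility — the beam at C must follow the support down by 0.004 m: δ_0 − R_C·δ_{CC} = 0.004, so R_C = (9.0478 − 0.004)/0.047715 = 189.5 kN.
Moment equilibrium about A: M_A = Σ(load moments about A) − R_C·L = 3187 − 189.5×12.3 = 855.6 kN·m.

M_A = 855.6 kN·m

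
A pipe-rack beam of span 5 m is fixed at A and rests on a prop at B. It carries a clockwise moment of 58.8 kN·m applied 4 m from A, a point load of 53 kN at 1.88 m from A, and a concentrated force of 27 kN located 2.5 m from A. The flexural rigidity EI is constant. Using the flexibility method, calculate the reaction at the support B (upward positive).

R_B = 35.2 kN

Take the reaction at B as the redundant and release it; the primary structure is a cantilever fixed at A.
Downward deflection at the released point B due to the loads:
  clockwise couple 58.8 at a = 4: M₀a(2L − a)/(2EI) = 705.6/EI
  point load 53 at a = 1.88: Pa²(3L − a)/(6EI) = 409.6/EI
  point load 27 at a = 2.5: Pa²(3L − a)/(6EI) = 351.6/EI
  δ_0 = 1467/EI
Flexibility coefficient — unit upward force at B: δ_{BB} = L³/(3EI) = 41.67/EI.
The prop prevents deflection at B: R_B = δ_0/δ_{BB} = 1467/41.67 = 35.2 kN.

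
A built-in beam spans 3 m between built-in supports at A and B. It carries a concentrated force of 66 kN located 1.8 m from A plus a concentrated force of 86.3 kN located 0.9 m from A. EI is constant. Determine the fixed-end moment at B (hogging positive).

Take the two fixed-end moments M_A, M_B as redundants; the released structure is the simple span AB.
End rotations of the released simple span under the applied load (×1/EI):
  at A: point load 66 at a = 1.8: Pab(L + b)/(6LEI) = 33.26/EI
  at B: point load 66 at a = 1.8: Pab(L + a)/(6LEI) = 38.02/EI
  at A: point load 86.3 at a = 0.9: Pab(L + b)/(6LEI) = 46.21/EI
  at B: point load 86.3 at a = 0.9: Pab(L + a)/(6LEI) = 35.34/EI
  θ_A0 = 79.48/EI,  θ_B0 = 73.36/EI
Flexibility coefficients: a unit moment at one end gives L/(3EI) there and L/(6EI) at the far end, so f₁₁ = f₂₂ = 1/EI and f₁₂ = f₂₁ = 0.5/EI.
Compatibility — zero rotation at each built-in end:
  1 M_A + 0.5 M_B = 79.48
  0.5 M_A + 1 M_B = 73.36
Solving the pair gives M_A = 57.07 kN·m and M_B = 44.82 kN·m (hogging).

M_B = 44.82 kN·m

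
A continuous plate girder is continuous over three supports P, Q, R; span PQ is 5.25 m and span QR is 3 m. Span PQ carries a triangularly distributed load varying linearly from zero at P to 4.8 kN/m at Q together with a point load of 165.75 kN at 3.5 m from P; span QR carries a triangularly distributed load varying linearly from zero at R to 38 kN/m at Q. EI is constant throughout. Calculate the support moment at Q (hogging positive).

M_Q = 116.5 kN·m

Release continuity at Q by inserting a hinge; the redundant is the internal moment M_Q. The primary structure is two simply-supported spans PQ and QR.
End slopes at the hinge Q, treating each span as simply supported:
  span PQ: triangular load, peak 4.8: w₀L³/(45EI) = 15.44/EI
  span PQ: point load 165.75 at a = 3.5: Pab(L + a)/(6LEI) = 282/EI
  span QR: triangular load, peak 38: w₀L³/(45EI) = 22.8/EI
  relative rotation θ_0 = (297.4 + 22.8)/EI = 320.2/EI
A unit hogging moment at Q produces rotation L₁/(3EI) + L₂/(3EI) = 2.75/EI.
Compatibility: M_Q·(L₁+L₂)/(3EI) = θ_0, giving M_Q = 116.5 kN·m (hogging).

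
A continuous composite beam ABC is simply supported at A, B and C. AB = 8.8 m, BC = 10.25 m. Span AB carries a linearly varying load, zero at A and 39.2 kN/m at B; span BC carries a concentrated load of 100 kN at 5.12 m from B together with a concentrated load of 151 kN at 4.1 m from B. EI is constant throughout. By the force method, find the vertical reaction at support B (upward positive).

Take M_B as the redundant. Released structure: two simple spans AB and BC with a hinge at B.
Discontinuity in slope at B on the released structure — sum the simple-span end rotations:
  span AB: triangular load, peak 39.2: w₀L³/(45EI) = 593.6/EI
  span BC: point load 100 at a = 5.12: Pab(L + b)/(6LEI) = 656.9/EI
  span BC: point load 151 at a = 4.1: Pab(L + b)/(6LEI) = 1015/EI
  relative rotation θ_0 = (593.6 + 1672)/EI = 2266/EI
A unit hogging moment at B produces rotation L₁/(3EI) + L₂/(3EI) = 6.35/EI.
Compatibility: M_B·(L₁+L₂)/(3EI) = θ_0, giving M_B = 356.8 kN·m (hogging).
Span AB, ΣM about A with M_B applied at B: R_B^{AB}·8.8 = 1012 + 356.8, so R_B^{AB} = 155.5 kN and R_A = 172.5 − 155.5 = 16.95 kN.
Span BC, ΣM about C: R_B^{BC}·10.25 = 1442 + 356.8, so R_B^{BC} = 175.5 kN and R_C = 251 − 175.5 = 75.54 kN.
R_B = 155.5 + 175.5 = 331 kN.

R_B = 331 kN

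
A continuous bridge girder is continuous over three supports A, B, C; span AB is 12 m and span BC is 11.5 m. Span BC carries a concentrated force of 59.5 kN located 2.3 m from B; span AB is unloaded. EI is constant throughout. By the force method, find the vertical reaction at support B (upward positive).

R_B = 55.81 kN

Release continuity at B by inserting a hinge; the redundant is the internal moment M_B. The primary structure is two simply-supported spans AB and BC.
End slopes at the hinge B, treating each span as simply supported:
  span BC: point load 59.5 at a = 2.3: Pab(L + b)/(6LEI) = 377.7/EI
  relative rotation θ_0 = (0 + 377.7)/EI = 377.7/EI
A unit hogging moment at B produces rotation L₁/(3EI) + L₂/(3EI) = 7.833/EI.
Slope continuity at B: θ_0 = M_B·7.833/EI, so M_B = 377.7/7.833 = 48.22 kN·m (hogging).
Span AB, ΣM about A with M_B applied at B: R_B^{AB}·12 = 0 + 48.22, so R_B^{AB} = 4.018 kN and R_A = 0 − 4.018 = -4.018 kN.
Span BC, ΣM about C: R_B^{BC}·11.5 = 547.4 + 48.22, so R_B^{BC} = 51.79 kN and R_C = 59.5 − 51.79 = 7.707 kN.
R_B = 4.018 + 51.79 = 55.81 kN.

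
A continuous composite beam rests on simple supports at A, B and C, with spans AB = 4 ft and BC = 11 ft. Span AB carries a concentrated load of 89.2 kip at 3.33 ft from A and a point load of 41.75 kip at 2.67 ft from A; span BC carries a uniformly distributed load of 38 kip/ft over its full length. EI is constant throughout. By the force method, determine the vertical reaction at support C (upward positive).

Take M_B as the redundant. Released structure: two simple spans AB and BC with a hinge at B.
Rotations at B on the released spans (each span's end-slope, ×1/EI):
  span AB: point load 89.2 at a = 3.33: Pab(L + a)/(6LEI) = 60.78/EI
  span AB: point load 41.75 at a = 2.67: Pab(L + a)/(6LEI) = 41.2/EI
  span BC: UDL 38: wL³/(24EI) = 2107/EI
  relative rotation θ_0 = (102 + 2107)/EI = 2209/EI
A unit hogging moment at B produces rotation L₁/(3EI) + L₂/(3EI) = 5/EI.
Compatibility: M_B·(L₁+L₂)/(3EI) = θ_0, giving M_B = 441.9 kip·ft (hogging).
Span BC, ΣM about C: R_B^{BC}·11 = 2299 + 441.9, so R_B^{BC} = 249.2 kip and R_C = 418 − 249.2 = 168.8 kip.

R_C = 168.8 kip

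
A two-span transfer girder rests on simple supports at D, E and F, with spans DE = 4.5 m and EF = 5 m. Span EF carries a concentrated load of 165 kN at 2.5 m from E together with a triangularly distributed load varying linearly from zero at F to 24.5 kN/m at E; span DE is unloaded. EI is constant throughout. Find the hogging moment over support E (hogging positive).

M_E = 102.9 kN·m

Take M_E as the redundant. Released structure: two simple spans DE and EF with a hinge at E.
End slopes at the hinge E, treating each span as simply supported:
  span EF: point load 165 at a = 2.5: Pab(L + b)/(6LEI) = 257.8/EI
  span EF: triangular load, peak 24.5: w₀L³/(45EI) = 68.06/EI
  relative rotation θ_0 = (0 + 325.9)/EI = 325.9/EI
A unit hogging moment at E produces rotation L₁/(3EI) + L₂/(3EI) = 3.167/EI.
Slope continuity at E: θ_0 = M_E·3.167/EI, so M_E = 325.9/3.167 = 102.9 kN·m (hogging).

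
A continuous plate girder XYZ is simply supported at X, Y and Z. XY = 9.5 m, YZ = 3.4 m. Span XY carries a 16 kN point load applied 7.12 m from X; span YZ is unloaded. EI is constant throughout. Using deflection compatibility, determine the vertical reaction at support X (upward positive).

Insert a hinge at Y; M_Y is the redundant, and each span becomes simply supported.
Rotations at Y on the released spans (each span's end-slope, ×1/EI):
  span XY: point load 16 at a = 7.12: Pab(L + a)/(6LEI) = 79.06/EI
  relative rotation θ_0 = (79.06 + 0)/EI = 79.06/EI
A unit hogging moment at Y produces rotation L₁/(3EI) + L₂/(3EI) = 4.3/EI.
Slope continuity at Y: θ_0 = M_Y·4.3/EI, so M_Y = 79.06/4.3 = 18.39 kN·m (hogging).
Span XY, ΣM about X with M_Y applied at Y: R_Y^{XY}·9.5 = 113.9 + 18.39, so R_Y^{XY} = 13.93 kN and R_X = 16 − 13.93 = 2.073 kN.

R_X = 2.073 kN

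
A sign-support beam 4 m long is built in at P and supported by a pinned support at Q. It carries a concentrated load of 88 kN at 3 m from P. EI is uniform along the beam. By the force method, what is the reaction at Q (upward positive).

R_Q = 55.69 kN

Remove the prop at Q; the released (primary) structure is a cantilever built in at P.
Deflection at Q on the released cantilever, summing each load's contribution:
  point load 88 at a = 3: Pa²(3L − a)/(6EI) = 1188/EI
Flexibility coefficient — unit upward force at Q: δ_{QQ} = L³/(3EI) = 21.33/EI.
The prop prevents deflection at Q: R_Q = δ_0/δ_{QQ} = 1188/21.33 = 55.69 kN.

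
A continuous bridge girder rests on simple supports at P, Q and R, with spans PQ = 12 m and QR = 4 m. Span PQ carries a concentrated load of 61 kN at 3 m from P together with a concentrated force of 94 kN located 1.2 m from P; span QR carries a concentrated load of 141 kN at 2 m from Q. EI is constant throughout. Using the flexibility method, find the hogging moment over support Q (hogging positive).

Take M_Q as the redundant. Released structure: two simple spans PQ and QR with a hinge at Q.
End slopes at the hinge Q, treating each span as simply supported:
  span PQ: point load 61 at a = 3: Pab(L + a)/(6LEI) = 343.1/EI
  span PQ: point load 94 at a = 1.2: Pab(L + a)/(6LEI) = 223.3/EI
  span QR: point load 141 at a = 2: Pab(L + b)/(6LEI) = 141/EI
  relative rotation θ_0 = (566.5 + 141)/EI = 707.5/EI
A unit hogging moment at Q produces rotation L₁/(3EI) + L₂/(3EI) = 5.333/EI.
Slope continuity at Q: θ_0 = M_Q·5.333/EI, so M_Q = 707.5/5.333 = 132.7 kN·m (hogging).

M_Q = 132.7 kN·m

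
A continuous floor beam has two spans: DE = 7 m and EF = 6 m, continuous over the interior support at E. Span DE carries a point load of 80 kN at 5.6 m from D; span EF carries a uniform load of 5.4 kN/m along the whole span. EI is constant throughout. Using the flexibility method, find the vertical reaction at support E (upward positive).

R_E = 97.11 kN

Take M_E as the redundant. Released structure: two simple spans DE and EF with a hinge at E.
Discontinuity in slope at E on the released structure — sum the simple-span end rotations:
  span DE: point load 80 at a = 5.6: Pab(L + a)/(6LEI) = 188.2/EI
  span EF: UDL 5.4: wL³/(24EI) = 48.6/EI
  relative rotation θ_0 = (188.2 + 48.6)/EI = 236.8/EI
A unit hogging moment at E produces rotation L₁/(3EI) + L₂/(3EI) = 4.333/EI.
Slope continuity at E: θ_0 = M_E·4.333/EI, so M_E = 236.8/4.333 = 54.64 kN·m (hogging).
Span DE, ΣM about D with M_E applied at E: R_E^{DE}·7 = 448 + 54.64, so R_E^{DE} = 71.81 kN and R_D = 80 − 71.81 = 8.195 kN.
Span EF, ΣM about F: R_E^{EF}·6 = 97.2 + 54.64, so R_E^{EF} = 25.31 kN and R_F = 32.4 − 25.31 = 7.094 kN.
R_E = 71.81 + 25.31 = 97.11 kN.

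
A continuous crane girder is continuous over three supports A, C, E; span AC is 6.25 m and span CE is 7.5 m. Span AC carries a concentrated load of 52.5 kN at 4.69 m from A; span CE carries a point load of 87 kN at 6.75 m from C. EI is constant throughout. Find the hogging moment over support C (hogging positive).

M_C = 42.07 kN·m

Release continuity at C by inserting a hinge; the redundant is the internal moment M_C. The primary structure is two simply-supported spans AC and CE.
Rotations at C on the released spans (each span's end-slope, ×1/EI):
  span AC: point load 52.5 at a = 4.69: Pab(L + a)/(6LEI) = 112.1/EI
  span CE: point load 87 at a = 6.75: Pab(L + b)/(6LEI) = 80.75/EI
  relative rotation θ_0 = (112.1 + 80.75)/EI = 192.8/EI
A unit hogging moment at C produces rotation L₁/(3EI) + L₂/(3EI) = 4.583/EI.
Compatibility: M_C·(L₁+L₂)/(3EI) = θ_0, giving M_C = 42.07 kN·m (hogging).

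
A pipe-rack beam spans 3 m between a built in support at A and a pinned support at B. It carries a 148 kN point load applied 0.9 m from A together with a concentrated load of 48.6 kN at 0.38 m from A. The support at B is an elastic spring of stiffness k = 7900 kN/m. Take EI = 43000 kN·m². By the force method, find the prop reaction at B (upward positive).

R_B = 11.9 kN

Release the roller at B. Primary structure: cantilever fixed at A.
Primary-structure tip deflection at B by superposition:
  point load 148 at a = 0.9: Pa²(3L − a)/(6EI) = 161.8/EI
  point load 48.6 at a = 0.38: Pa²(3L − a)/(6EI) = 10.08/EI
  δ_0 = 171.9/EI
Flexibility coefficient — unit upward force at B: δ_{BB} = L³/(3EI) = 9/EI.
With EI = 43000 kN·m²: δ_0 = 0.003998 m and δ_{BB} = 0.000209 m/kN.
Compatibility — the spring shortens by R_B/k under the reaction it provides: δ_0 − R_B·δ_{BB} = R_B/k. With 1/k = 0.000127 m/kN, R_B = δ_0 / (δ_{BB} + 1/k) = 0.003998 / (0.000209 + 0.000127) = 11.9 kN.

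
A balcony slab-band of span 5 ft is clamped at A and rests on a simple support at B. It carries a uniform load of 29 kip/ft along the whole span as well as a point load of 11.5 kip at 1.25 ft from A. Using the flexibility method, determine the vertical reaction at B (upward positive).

R_B = 55.36 kip

Choose R_B as the redundant. The primary structure is the cantilever fixed at A.
Downward deflection at the released point B due to the loads:
  UDL 29: wL⁴/(8EI) = 2266/EI
  point load 11.5 at a = 1.25: Pa²(3L − a)/(6EI) = 41.18/EI
  δ_0 = 2307/EI
Flexibility coefficient — unit upward force at B: δ_{BB} = L³/(3EI) = 41.67/EI.
The prop prevents deflection at B: R_B = δ_0/δ_{BB} = 2307/41.67 = 55.36 kip.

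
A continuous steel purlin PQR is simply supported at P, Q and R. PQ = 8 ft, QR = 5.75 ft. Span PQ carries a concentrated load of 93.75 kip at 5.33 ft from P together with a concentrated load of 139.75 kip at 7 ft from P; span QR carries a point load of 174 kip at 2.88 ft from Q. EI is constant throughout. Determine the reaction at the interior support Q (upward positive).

R_Q = 339.1 kip

Release continuity at Q by inserting a hinge; the redundant is the internal moment M_Q. The primary structure is two simply-supported spans PQ and QR.
End slopes at the hinge Q, treating each span as simply supported:
  span PQ: point load 93.75 at a = 5.33: Pab(L + a)/(6LEI) = 370.5/EI
  span PQ: point load 139.75 at a = 7: Pab(L + a)/(6LEI) = 305.7/EI
  span QR: point load 174 at a = 2.88: Pab(L + b)/(6LEI) = 359.3/EI
  relative rotation θ_0 = (676.2 + 359.3)/EI = 1036/EI
A unit hogging moment at Q produces rotation L₁/(3EI) + L₂/(3EI) = 4.583/EI.
Compatibility: M_Q·(L₁+L₂)/(3EI) = θ_0, giving M_Q = 225.9 kip·ft (hogging).
Span PQ, ΣM about P with M_Q applied at Q: R_Q^{PQ}·8 = 1478 + 225.9, so R_Q^{PQ} = 213 kip and R_P = 233.5 − 213 = 20.52 kip.
Span QR, ΣM about R: R_Q^{QR}·5.75 = 499.4 + 225.9, so R_Q^{QR} = 126.1 kip and R_R = 174 − 126.1 = 47.86 kip.
R_Q = 213 + 126.1 = 339.1 kip.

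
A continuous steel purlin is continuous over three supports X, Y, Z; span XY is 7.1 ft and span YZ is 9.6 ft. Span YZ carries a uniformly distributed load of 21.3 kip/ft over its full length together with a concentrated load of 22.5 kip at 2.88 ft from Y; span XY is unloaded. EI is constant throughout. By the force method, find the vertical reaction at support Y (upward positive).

R_Y = 158 kip

Insert a hinge at Y; M_Y is the redundant, and each span becomes simply supported.
Rotations at Y on the released spans (each span's end-slope, ×1/EI):
  span YZ: UDL 21.3: wL³/(24EI) = 785.2/EI
  span YZ: point load 22.5 at a = 2.88: Pab(L + b)/(6LEI) = 123.4/EI
  relative rotation θ_0 = (0 + 908.6)/EI = 908.6/EI
A unit hogging moment at Y produces rotation L₁/(3EI) + L₂/(3EI) = 5.567/EI.
Compatibility: M_Y·(L₁+L₂)/(3EI) = θ_0, giving M_Y = 163.2 kip·ft (hogging).
Span XY, ΣM about X with M_Y applied at Y: R_Y^{XY}·7.1 = 0 + 163.2, so R_Y^{XY} = 22.99 kip and R_X = 0 − 22.99 = -22.99 kip.
Span YZ, ΣM about Z: R_Y^{YZ}·9.6 = 1133 + 163.2, so R_Y^{YZ} = 135 kip and R_Z = 227 − 135 = 91.99 kip.
R_Y = 22.99 + 135 = 158 kip.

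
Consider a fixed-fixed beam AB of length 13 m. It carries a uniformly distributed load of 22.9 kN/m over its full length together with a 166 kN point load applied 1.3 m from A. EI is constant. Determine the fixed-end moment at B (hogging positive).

Release both end moments; the primary structure is a simply-supported span AB with redundants M_A and M_B.
Simple-span end rotations at A and B under the given loads:
  at A: UDL 22.9: wL³/(24EI) = 2096/EI
  at B: UDL 22.9: wL³/(24EI) = 2096/EI
  at A: point load 166 at a = 1.3: Pab(L + b)/(6LEI) = 799.5/EI
  at B: point load 166 at a = 1.3: Pab(L + a)/(6LEI) = 462.9/EI
  θ_A0 = 2896/EI,  θ_B0 = 2559/EI
Flexibility coefficients: a unit moment at one end gives L/(3EI) there and L/(6EI) at the far end, so f₁₁ = f₂₂ = 4.333/EI and f₁₂ = f₂₁ = 2.167/EI.
Compatibility — zero rotation at each built-in end:
  4.333 M_A + 2.167 M_B = 2896
  2.167 M_A + 4.333 M_B = 2559
Solving the pair gives M_A = 497.3 kN·m and M_B = 341.9 kN·m (hogging).

M_B = 341.9 kN·m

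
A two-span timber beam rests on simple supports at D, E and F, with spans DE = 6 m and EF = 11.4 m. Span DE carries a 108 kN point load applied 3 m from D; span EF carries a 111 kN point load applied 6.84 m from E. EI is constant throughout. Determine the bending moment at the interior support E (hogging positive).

Release continuity at E by inserting a hinge; the redundant is the internal moment M_E. The primary structure is two simply-supported spans DE and EF.
Rotations at E on the released spans (each span's end-slope, ×1/EI):
  span DE: point load 108 at a = 3: Pab(L + a)/(6LEI) = 243/EI
  span EF: point load 111 at a = 6.84: Pab(L + b)/(6LEI) = 807.8/EI
  relative rotation θ_0 = (243 + 807.8)/EI = 1051/EI
A unit hogging moment at E produces rotation L₁/(3EI) + L₂/(3EI) = 5.8/EI.
Compatibility: M_E·(L₁+L₂)/(3EI) = θ_0, giving M_E = 181.2 kN·m (hogging).

M_E = 181.2 kN·m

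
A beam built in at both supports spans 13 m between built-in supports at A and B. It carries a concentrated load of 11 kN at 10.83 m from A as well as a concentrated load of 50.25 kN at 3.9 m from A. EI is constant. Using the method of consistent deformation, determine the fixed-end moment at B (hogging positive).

Release both end moments; the primary structure is a simply-supported span AB with redundants M_A and M_B.
On the primary (simply-supported) span, the end slopes from the loading are:
  at A: point load 11 at a = 10.83: Pab(L + b)/(6LEI) = 50.28/EI
  at B: point load 11 at a = 10.83: Pab(L + a)/(6LEI) = 78.98/EI
  at A: point load 50.25 at a = 3.9: Pab(L + b)/(6LEI) = 505.3/EI
  at B: point load 50.25 at a = 3.9: Pab(L + a)/(6LEI) = 386.4/EI
  θ_A0 = 555.6/EI,  θ_B0 = 465.4/EI
Flexibility coefficients: a unit moment at one end gives L/(3EI) there and L/(6EI) at the far end, so f₁₁ = f₂₂ = 4.333/EI and f₁₂ = f₂₁ = 2.167/EI.
Compatibility — zero rotation at each built-in end:
  4.333 M_A + 2.167 M_B = 555.6
  2.167 M_A + 4.333 M_B = 465.4
Solving the pair gives M_A = 99.35 kN·m and M_B = 57.72 kN·m (hogging).

M_B = 57.72 kN·m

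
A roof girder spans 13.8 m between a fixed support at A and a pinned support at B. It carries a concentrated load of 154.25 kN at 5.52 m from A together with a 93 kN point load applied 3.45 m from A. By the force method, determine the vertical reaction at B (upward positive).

Take the reaction at B as the redundant and release it; the primary structure is a cantilever fixed at A.
Primary-structure tip deflection at B by superposition:
  point load 154.25 at a = 5.52: Pa²(3L − a)/(6EI) = 28106/EI
  point load 93 at a = 3.45: Pa²(3L − a)/(6EI) = 7001/EI
  δ_0 = 35108/EI
Tip deflection under a unit load at B: L³/(3EI) = 876/EI.
The prop prevents deflection at B: R_B = δ_0/δ_{BB} = 35108/876 = 40.08 kN.

R_B = 40.08 kN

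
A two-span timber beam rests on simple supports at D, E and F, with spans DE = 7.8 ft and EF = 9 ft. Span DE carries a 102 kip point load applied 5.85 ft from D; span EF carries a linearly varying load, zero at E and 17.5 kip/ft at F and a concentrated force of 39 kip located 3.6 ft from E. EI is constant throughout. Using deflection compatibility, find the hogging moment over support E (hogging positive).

M_E = 141 kip·ft

Take M_E as the redundant. Released structure: two simple spans DE and EF with a hinge at E.
Rotations at E on the released spans (each span's end-slope, ×1/EI):
  span DE: point load 102 at a = 5.85: Pab(L + a)/(6LEI) = 339.4/EI
  span EF: triangular load, peak 17.5: 7w₀L³/(360EI) = 248.1/EI
  span EF: point load 39 at a = 3.6: Pab(L + b)/(6LEI) = 202.2/EI
  relative rotation θ_0 = (339.4 + 450.2)/EI = 789.6/EI
A unit hogging moment at E produces rotation L₁/(3EI) + L₂/(3EI) = 5.6/EI.
Slope continuity at E: θ_0 = M_E·5.6/EI, so M_E = 789.6/5.6 = 141 kip·ft (hogging).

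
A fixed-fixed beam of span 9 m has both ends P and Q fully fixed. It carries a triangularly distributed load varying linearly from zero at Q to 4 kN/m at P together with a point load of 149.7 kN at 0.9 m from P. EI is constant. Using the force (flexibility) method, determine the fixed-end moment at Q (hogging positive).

Release both end moments; the primary structure is a simply-supported span PQ with redundants M_P and M_Q.
On the primary (simply-supported) span, the end slopes from the loading are:
  at P: triangular load, peak 4: w₀L³/(45EI) = 64.8/EI
  at Q: triangular load, peak 4: 7w₀L³/(360EI) = 56.7/EI
  at P: point load 149.7 at a = 0.9: Pab(L + b)/(6LEI) = 345.6/EI
  at Q: point load 149.7 at a = 0.9: Pab(L + a)/(6LEI) = 200.1/EI
  θ_P0 = 410.4/EI,  θ_Q0 = 256.8/EI
Flexibility coefficients: a unit moment at one end gives L/(3EI) there and L/(6EI) at the far end, so f₁₁ = f₂₂ = 3/EI and f₁₂ = f₂₁ = 1.5/EI.
Compatibility — zero rotation at each built-in end:
  3 M_P + 1.5 M_Q = 410.4
  1.5 M_P + 3 M_Q = 256.8
Solving the pair gives M_P = 125.3 kN·m and M_Q = 22.93 kN·m (hogging).

M_Q = 22.93 kN·m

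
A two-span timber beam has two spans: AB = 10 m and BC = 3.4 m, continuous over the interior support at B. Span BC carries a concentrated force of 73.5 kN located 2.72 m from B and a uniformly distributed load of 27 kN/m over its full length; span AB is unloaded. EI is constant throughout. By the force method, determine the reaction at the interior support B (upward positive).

R_B = 66.9 kN

Release continuity at B by inserting a hinge; the redundant is the internal moment M_B. The primary structure is two simply-supported spans AB and BC.
End slopes at the hinge B, treating each span as simply supported:
  span BC: point load 73.5 at a = 2.72: Pab(L + b)/(6LEI) = 27.19/EI
  span BC: UDL 27: wL³/(24EI) = 44.22/EI
  relative rotation θ_0 = (0 + 71.41)/EI = 71.41/EI
A unit hogging moment at B produces rotation L₁/(3EI) + L₂/(3EI) = 4.467/EI.
Slope continuity at B: θ_0 = M_B·4.467/EI, so M_B = 71.41/4.467 = 15.99 kN·m (hogging).
Span AB, ΣM about A with M_B applied at B: R_B^{AB}·10 = 0 + 15.99, so R_B^{AB} = 1.599 kN and R_A = 0 − 1.599 = -1.599 kN.
Span BC, ΣM about C: R_B^{BC}·3.4 = 206 + 15.99, so R_B^{BC} = 65.3 kN and R_C = 165.3 − 65.3 = 100 kN.
R_B = 1.599 + 65.3 = 66.9 kN.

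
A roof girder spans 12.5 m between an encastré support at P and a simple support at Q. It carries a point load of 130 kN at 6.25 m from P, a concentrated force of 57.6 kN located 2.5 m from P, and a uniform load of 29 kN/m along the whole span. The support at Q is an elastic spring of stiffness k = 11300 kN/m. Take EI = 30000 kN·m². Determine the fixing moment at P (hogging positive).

M_P = 983.9 kN·m

Choose R_Q as the redundant. The primary structure is the cantilever fixed at P.
Primary-structure tip deflection at Q by superposition:
  point load 130 at a = 6.25: Pa²(3L − a)/(6EI) = 26449/EI
  point load 57.6 at a = 2.5: Pa²(3L − a)/(6EI) = 2100/EI
  UDL 29: wL⁴/(8EI) = 88501/EI
  δ_0 = 117050/EI
Flexibility coefficient — unit upward force at Q: δ_{QQ} = L³/(3EI) = 651/EI.
With EI = 30000 kN·m²: δ_0 = 3.9017 m and δ_{QQ} = 0.021701 m/kN.
Compatibility — the spring shortens by R_Q/k under the reaction it provides: δ_0 − R_Q·δ_{QQ} = R_Q/k. With 1/k = 0.000088 m/kN, R_Q = δ_0 / (δ_{QQ} + 1/k) = 3.9017 / (0.021701 + 0.000088) = 179.1 kN.
Moment equilibrium about P: M_P = Σ(load moments about P) − R_Q·L = 3222 − 179.1×12.5 = 983.9 kN·m.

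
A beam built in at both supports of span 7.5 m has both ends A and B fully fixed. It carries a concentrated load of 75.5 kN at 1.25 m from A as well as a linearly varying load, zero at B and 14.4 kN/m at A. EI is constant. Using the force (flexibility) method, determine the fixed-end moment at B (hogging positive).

Release both end moments; the primary structure is a simply-supported span AB with redundants M_A and M_B.
Simple-span end rotations at A and B under the given loads:
  at A: point load 75.5 at a = 1.25: Pab(L + b)/(6LEI) = 180.2/EI
  at B: point load 75.5 at a = 1.25: Pab(L + a)/(6LEI) = 114.7/EI
  at A: triangular load, peak 14.4: w₀L³/(45EI) = 135/EI
  at B: triangular load, peak 14.4: 7w₀L³/(360EI) = 118.1/EI
  θ_A0 = 315.2/EI,  θ_B0 = 232.8/EI
Flexibility coefficients: a unit moment at one end gives L/(3EI) there and L/(6EI) at the far end, so f₁₁ = f₂₂ = 2.5/EI and f₁₂ = f₂₁ = 1.25/EI.
Compatibility — zero rotation at each built-in end:
  2.5 M_A + 1.25 M_B = 315.2
  1.25 M_A + 2.5 M_B = 232.8
Solving the pair gives M_A = 106 kN·m and M_B = 40.11 kN·m (hogging).

M_B = 40.11 kN·m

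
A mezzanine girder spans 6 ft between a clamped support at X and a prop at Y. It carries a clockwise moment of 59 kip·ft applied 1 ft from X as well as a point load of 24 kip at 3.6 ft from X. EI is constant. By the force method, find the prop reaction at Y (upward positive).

Remove the prop at Y; the released (primary) structure is a cantilever built in at X.
Deflection at Y on the released cantilever, summing each load's contribution:
  clockwise couple 59 at a = 1: M₀a(2L − a)/(2EI) = 324.5/EI
  point load 24 at a = 3.6: Pa²(3L − a)/(6EI) = 746.5/EI
  δ_0 = 1071/EI
Tip deflection under a unit load at Y: L³/(3EI) = 72/EI.
The prop prevents deflection at Y: R_Y = δ_0/δ_{YY} = 1071/72 = 14.87 kip.

R_Y = 14.87 kip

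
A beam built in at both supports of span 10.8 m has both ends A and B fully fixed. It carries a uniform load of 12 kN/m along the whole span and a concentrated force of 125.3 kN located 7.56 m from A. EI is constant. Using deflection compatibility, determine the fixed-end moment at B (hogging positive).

Release both end moments; the primary structure is a simply-supported span AB with redundants M_A and M_B.
On the primary (simply-supported) span, the end slopes from the loading are:
  at A: UDL 12: wL³/(24EI) = 629.9/EI
  at B: UDL 12: wL³/(24EI) = 629.9/EI
  at A: point load 125.3 at a = 7.56: Pab(L + b)/(6LEI) = 665/EI
  at B: point load 125.3 at a = 7.56: Pab(L + a)/(6LEI) = 869.6/EI
  θ_A0 = 1295/EI,  θ_B0 = 1499/EI
Flexibility coefficients: a unit moment at one end gives L/(3EI) there and L/(6EI) at the far end, so f₁₁ = f₂₂ = 3.6/EI and f₁₂ = f₂₁ = 1.8/EI.
Compatibility — zero rotation at each built-in end:
  3.6 M_A + 1.8 M_B = 1295
  1.8 M_A + 3.6 M_B = 1499
Solving the pair gives M_A = 201.9 kN·m and M_B = 315.6 kN·m (hogging).

M_B = 315.6 kN·m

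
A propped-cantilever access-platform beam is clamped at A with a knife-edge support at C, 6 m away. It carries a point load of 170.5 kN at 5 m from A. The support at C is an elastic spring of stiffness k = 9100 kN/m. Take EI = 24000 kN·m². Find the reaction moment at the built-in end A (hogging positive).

M_A = 110.1 kN·m

Remove the prop at C; the released (primary) structure is a cantilever built in at A.
Deflection at C on the released cantilever, summing each load's contribution:
  point load 170.5 at a = 5: Pa²(3L − a)/(6EI) = 9235/EI
Flexibility coefficient — unit upward force at C: δ_{CC} = L³/(3EI) = 72/EI.
With EI = 24000 kN·m²: δ_0 = 0.38481 m and δ_{CC} = 0.003 m/kN.
Compatibility — the spring shortens by R_C/k under the reaction it provides: δ_0 − R_C·δ_{CC} = R_C/k. With 1/k = 0.00011 m/kN, R_C = δ_0 / (δ_{CC} + 1/k) = 0.38481 / (0.003 + 0.00011) = 123.7 kN.
Moment equilibrium about A: M_A = Σ(load moments about A) − R_C·L = 852.5 − 123.7×6 = 110.1 kN·m.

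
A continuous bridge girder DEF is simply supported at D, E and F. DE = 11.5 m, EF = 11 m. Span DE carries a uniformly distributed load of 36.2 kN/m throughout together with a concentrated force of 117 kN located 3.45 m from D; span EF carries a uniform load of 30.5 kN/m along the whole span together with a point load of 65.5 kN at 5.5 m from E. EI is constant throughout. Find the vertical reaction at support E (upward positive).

Insert a hinge at E; M_E is the redundant, and each span becomes simply supported.
Discontinuity in slope at E on the released structure — sum the simple-span end rotations:
  span DE: UDL 36.2: wL³/(24EI) = 2294/EI
  span DE: point load 117 at a = 3.45: Pab(L + a)/(6LEI) = 704/EI
  span EF: UDL 30.5: wL³/(24EI) = 1691/EI
  span EF: point load 65.5 at a = 5.5: Pab(L + b)/(6LEI) = 495.3/EI
  relative rotation θ_0 = (2998 + 2187)/EI = 5185/EI
A unit hogging moment at E produces rotation L₁/(3EI) + L₂/(3EI) = 7.5/EI.
Slope continuity at E: θ_0 = M_E·7.5/EI, so M_E = 5185/7.5 = 691.3 kN·m (hogging).
Span DE, ΣM about D with M_E applied at E: R_E^{DE}·11.5 = 2797 + 691.3, so R_E^{DE} = 303.4 kN and R_D = 533.3 − 303.4 = 229.9 kN.
Span EF, ΣM about F: R_E^{EF}·11 = 2206 + 691.3, so R_E^{EF} = 263.3 kN and R_F = 401 − 263.3 = 137.7 kN.
R_E = 303.4 + 263.3 = 566.7 kN.

R_E = 566.7 kN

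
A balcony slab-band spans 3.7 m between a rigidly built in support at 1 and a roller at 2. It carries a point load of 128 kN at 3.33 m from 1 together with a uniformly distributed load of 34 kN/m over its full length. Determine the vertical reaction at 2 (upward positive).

R_2 = 156 kN

Release the roller at 2. Primary structure: cantilever fixed at 1.
Free-end deflection of the primary structure under the applied loading (downward +):
  point load 128 at a = 3.33: Pa²(3L − a)/(6EI) = 1838/EI
  UDL 34: wL⁴/(8EI) = 796.5/EI
  δ_0 = 2635/EI
Tip deflection under a unit load at 2: L³/(3EI) = 16.88/EI.
The prop prevents deflection at 2: R_2 = δ_0/δ_{22} = 2635/16.88 = 156 kN.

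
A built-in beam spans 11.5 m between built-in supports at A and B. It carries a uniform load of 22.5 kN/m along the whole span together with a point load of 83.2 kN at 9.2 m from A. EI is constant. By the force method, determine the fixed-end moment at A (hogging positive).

M_A = 278.6 kN·m

Take the two fixed-end moments M_A, M_B as redundants; the released structure is the simple span AB.
Simple-span end rotations at A and B under the given loads:
  at A: UDL 22.5: wL³/(24EI) = 1426/EI
  at B: UDL 22.5: wL³/(24EI) = 1426/EI
  at A: point load 83.2 at a = 9.2: Pab(L + b)/(6LEI) = 352.1/EI
  at B: point load 83.2 at a = 9.2: Pab(L + a)/(6LEI) = 528.2/EI
  θ_A0 = 1778/EI,  θ_B0 = 1954/EI
Flexibility coefficients: a unit moment at one end gives L/(3EI) there and L/(6EI) at the far end, so f₁₁ = f₂₂ = 3.833/EI and f₁₂ = f₂₁ = 1.917/EI.
Compatibility — zero rotation at each built-in end:
  3.833 M_A + 1.917 M_B = 1778
  1.917 M_A + 3.833 M_B = 1954
Solving the pair gives M_A = 278.6 kN·m and M_B = 370.4 kN·m (hogging).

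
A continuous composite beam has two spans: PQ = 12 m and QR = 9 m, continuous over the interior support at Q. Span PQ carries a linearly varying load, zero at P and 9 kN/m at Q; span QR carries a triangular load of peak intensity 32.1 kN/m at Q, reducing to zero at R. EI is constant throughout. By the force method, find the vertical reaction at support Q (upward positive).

R_Q = 156.3 kN

Take M_Q as the redundant. Released structure: two simple spans PQ and QR with a hinge at Q.
End slopes at the hinge Q, treating each span as simply supported:
  span PQ: triangular load, peak 9: w₀L³/(45EI) = 345.6/EI
  span QR: triangular load, peak 32.1: w₀L³/(45EI) = 520/EI
  relative rotation θ_0 = (345.6 + 520)/EI = 865.6/EI
A unit hogging moment at Q produces rotation L₁/(3EI) + L₂/(3EI) = 7/EI.
Slope continuity at Q: θ_0 = M_Q·7/EI, so M_Q = 865.6/7 = 123.7 kN·m (hogging).
Span PQ, ΣM about P with M_Q applied at Q: R_Q^{PQ}·12 = 432 + 123.7, so R_Q^{PQ} = 46.3 kN and R_P = 54 − 46.3 = 7.695 kN.
Span QR, ΣM about R: R_Q^{QR}·9 = 866.7 + 123.7, so R_Q^{QR} = 110 kN and R_R = 144.4 − 110 = 34.41 kN.
R_Q = 46.3 + 110 = 156.3 kN.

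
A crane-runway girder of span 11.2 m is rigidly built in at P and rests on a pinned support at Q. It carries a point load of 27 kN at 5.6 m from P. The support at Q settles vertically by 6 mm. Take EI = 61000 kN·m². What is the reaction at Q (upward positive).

R_Q = 7.656 kN

Release the roller at Q. Primary structure: cantilever fixed at P.
Deflection at Q on the released cantilever, summing each load's contribution:
  point load 27 at a = 5.6: Pa²(3L − a)/(6EI) = 3951/EI
Flexibility coefficient — unit upward force at Q: δ_{QQ} = L³/(3EI) = 468.3/EI.
With EI = 61000 kN·m²: δ_0 = 0.064776 m and δ_{QQ} = 0.007677 m/kN.
Compatibility — the beam at Q must follow the support down by 0.006 m: δ_0 − R_Q·δ_{QQ} = 0.006, so R_Q = (0.064776 − 0.006)/0.007677 = 7.656 kN.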